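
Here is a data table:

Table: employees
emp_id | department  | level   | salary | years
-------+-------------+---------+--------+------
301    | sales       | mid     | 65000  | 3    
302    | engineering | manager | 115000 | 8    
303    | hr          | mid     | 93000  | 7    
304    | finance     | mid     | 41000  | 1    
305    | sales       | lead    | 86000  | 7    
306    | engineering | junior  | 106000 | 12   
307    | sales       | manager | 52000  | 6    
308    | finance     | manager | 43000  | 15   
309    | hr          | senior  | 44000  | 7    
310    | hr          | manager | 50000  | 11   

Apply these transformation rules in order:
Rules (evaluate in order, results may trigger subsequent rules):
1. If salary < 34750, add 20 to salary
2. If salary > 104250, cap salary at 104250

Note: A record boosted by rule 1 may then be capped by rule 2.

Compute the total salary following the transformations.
682500

Step 1: Apply rule 1 to records with salary < 34750
  - 0 records get bonus of 20
  - Of these, 0 records then exceed 104250 and get capped
Step 2: Apply rule 2 to records with salary > 104250
  - 2 records (original) are capped
Step 3: Calculate final sum = 682500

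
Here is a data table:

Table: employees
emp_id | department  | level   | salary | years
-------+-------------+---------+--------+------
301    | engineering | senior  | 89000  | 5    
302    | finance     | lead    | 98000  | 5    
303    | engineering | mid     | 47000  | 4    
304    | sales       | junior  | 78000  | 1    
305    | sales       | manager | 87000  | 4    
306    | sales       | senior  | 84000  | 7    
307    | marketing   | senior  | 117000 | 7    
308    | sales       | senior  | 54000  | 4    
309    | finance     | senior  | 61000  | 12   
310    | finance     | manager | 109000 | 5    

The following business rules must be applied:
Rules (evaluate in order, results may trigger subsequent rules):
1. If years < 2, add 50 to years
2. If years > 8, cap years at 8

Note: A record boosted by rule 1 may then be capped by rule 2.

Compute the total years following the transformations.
57

Step 1: Apply rule 1 to records with years < 2
  - 1 records get bonus of 50
  - Of these, 1 records then exceed 8 and get capped
Step 2: Apply rule 2 to records with years > 8
  - 1 records (original) are capped
Step 3: Calculate final sum = 57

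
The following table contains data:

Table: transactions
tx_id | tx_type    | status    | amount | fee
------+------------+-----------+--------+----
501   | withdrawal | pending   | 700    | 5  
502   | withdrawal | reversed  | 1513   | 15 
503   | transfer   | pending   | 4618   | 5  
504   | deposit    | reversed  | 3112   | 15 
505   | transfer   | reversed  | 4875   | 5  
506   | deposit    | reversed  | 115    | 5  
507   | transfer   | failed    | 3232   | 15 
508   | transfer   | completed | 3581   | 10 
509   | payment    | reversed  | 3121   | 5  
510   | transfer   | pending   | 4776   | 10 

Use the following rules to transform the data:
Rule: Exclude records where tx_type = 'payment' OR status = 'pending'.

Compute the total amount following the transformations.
16428

Step 1: Find records where tx_type = 'payment' OR status = 'pending'
Step 2: 4 records match, summing to 13215
Step 3: Original sum: 29643
Step 4: Remaining sum = 29643 - 13215 = 16428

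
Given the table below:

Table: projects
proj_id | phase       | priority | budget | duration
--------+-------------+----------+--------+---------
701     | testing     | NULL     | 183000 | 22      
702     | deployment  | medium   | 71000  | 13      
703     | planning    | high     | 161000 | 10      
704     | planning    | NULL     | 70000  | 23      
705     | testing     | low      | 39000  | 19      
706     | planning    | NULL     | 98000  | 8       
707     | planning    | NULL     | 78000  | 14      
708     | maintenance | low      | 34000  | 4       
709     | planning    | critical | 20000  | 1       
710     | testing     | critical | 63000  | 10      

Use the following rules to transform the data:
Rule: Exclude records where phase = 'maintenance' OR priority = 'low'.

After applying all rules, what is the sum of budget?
744000

Step 1: Find records where phase = 'maintenance' OR priority = 'low'
Step 2: 2 records match, summing to 73000
Step 3: Original sum: 817000
Step 4: Remaining sum = 817000 - 73000 = 744000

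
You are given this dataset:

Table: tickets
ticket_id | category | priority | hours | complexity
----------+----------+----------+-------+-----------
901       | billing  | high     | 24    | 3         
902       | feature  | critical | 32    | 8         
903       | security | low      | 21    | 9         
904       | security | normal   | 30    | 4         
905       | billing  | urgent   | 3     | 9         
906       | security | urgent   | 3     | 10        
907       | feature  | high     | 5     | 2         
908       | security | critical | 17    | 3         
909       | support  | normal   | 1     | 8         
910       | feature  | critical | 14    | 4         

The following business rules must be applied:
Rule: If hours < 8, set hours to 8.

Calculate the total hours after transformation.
170

Step 1: 4 records have hours < 8
Step 2: These records originally summed to 12
Step 3: After setting to minimum: 4 × 8 = 32
Step 4: Unaffected records sum: 138
Step 5: Final sum = 32 + 138 = 170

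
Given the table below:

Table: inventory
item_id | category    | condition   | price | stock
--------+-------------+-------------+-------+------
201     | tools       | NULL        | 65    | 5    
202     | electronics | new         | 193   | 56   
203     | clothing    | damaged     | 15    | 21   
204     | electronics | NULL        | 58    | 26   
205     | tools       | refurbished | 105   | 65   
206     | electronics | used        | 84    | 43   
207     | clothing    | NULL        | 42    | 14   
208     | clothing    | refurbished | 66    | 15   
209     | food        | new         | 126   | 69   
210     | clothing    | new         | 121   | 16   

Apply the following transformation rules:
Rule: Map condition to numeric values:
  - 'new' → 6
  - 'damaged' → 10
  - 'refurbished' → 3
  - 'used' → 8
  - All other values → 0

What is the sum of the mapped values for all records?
42

Step 1: Apply mapping to each record
Step 2: Count by status:
  'new': 3 records × 6 = 18
  'damaged': 1 records × 10 = 10
  'refurbished': 2 records × 3 = 6
  'used': 1 records × 8 = 8
Step 3: Sum all mapped values = 42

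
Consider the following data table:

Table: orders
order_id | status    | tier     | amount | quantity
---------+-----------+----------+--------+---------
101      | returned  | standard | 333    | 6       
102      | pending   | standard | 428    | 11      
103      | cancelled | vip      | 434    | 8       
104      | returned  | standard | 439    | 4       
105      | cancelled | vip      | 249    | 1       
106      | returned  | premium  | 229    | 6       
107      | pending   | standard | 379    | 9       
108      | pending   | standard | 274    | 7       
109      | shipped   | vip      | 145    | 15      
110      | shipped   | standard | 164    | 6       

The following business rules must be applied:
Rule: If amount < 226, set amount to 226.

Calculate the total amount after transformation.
3217

Step 1: 2 records have amount < 226
Step 2: These records originally summed to 309
Step 3: After setting to minimum: 2 × 226 = 452
Step 4: Unaffected records sum: 2765
Step 5: Final sum = 452 + 2765 = 3217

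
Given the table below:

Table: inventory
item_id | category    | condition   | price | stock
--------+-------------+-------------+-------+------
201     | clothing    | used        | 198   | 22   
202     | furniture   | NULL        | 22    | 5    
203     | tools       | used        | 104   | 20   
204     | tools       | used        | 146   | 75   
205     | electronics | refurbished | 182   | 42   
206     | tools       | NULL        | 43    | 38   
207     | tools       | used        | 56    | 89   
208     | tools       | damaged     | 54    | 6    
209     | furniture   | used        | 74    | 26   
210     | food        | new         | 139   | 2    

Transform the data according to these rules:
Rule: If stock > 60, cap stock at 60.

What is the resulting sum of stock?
281

Step 1: 2 records have stock > 60
Step 2: These records originally summed to 164
Step 3: After capping: 2 × 60 = 120
Step 4: Unaffected records sum: 161
Step 5: Final sum = 120 + 161 = 281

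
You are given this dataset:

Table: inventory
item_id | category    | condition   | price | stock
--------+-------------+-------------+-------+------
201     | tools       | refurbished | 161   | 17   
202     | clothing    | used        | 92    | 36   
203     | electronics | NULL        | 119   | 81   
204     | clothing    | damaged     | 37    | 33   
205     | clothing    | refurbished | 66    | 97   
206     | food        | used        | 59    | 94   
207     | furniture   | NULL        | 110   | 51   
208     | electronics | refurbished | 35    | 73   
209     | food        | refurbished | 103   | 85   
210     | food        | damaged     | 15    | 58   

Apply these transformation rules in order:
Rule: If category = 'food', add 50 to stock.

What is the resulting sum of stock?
775

Step 1: Count records where category = 'food': 3
Step 2: Total bonus added: 3 × 50 = 150
Step 3: Original sum of stock: 625
Step 4: Final sum = 625 + 150 = 775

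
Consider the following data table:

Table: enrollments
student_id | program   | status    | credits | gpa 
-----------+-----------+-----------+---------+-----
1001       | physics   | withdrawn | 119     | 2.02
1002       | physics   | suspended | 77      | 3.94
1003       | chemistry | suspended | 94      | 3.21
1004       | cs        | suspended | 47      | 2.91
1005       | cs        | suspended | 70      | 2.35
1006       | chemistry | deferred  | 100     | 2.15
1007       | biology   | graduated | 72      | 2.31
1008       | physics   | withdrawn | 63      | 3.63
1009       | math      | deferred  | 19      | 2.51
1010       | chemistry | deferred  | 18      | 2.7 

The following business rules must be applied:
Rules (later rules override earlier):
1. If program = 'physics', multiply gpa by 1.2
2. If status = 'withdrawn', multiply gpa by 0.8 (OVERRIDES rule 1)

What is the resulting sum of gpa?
27.39

Step 1: Rule 2 takes priority for records with status = 'withdrawn'
  - 2 records: 5.65 × 0.8 = 4.52
Step 2: Rule 1 applies to remaining records with program = 'physics'
  - 1 records: 3.94 × 1.2 = 4.73
Step 3: Other records unchanged: 18.14
Step 4: Final sum = 4.52 + 4.73 + 18.14 = 27.39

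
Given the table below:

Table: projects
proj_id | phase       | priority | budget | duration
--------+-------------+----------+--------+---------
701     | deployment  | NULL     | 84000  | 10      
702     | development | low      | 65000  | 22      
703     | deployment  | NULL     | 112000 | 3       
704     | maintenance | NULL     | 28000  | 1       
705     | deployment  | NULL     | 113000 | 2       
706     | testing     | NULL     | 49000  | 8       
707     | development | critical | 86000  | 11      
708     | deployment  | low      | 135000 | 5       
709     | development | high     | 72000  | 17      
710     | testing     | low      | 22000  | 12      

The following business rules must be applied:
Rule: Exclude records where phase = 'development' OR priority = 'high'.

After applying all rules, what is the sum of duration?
41

Step 1: Find records where phase = 'development' OR priority = 'high'
Step 2: 3 records match, summing to 50
Step 3: Original sum: 91
Step 4: Remaining sum = 91 - 50 = 41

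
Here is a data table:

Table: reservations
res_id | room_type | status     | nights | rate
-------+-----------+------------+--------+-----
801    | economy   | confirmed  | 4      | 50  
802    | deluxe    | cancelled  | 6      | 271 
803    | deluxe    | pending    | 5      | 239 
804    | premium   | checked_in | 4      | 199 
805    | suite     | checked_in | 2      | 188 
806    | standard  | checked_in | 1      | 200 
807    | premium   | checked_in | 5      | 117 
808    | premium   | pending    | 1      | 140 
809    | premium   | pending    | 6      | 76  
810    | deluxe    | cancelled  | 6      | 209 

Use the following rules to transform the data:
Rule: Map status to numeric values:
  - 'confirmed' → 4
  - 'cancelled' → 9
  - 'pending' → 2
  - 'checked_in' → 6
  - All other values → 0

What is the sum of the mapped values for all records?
52

Step 1: Apply mapping to each record
Step 2: Count by status:
  'confirmed': 1 records × 4 = 4
  'cancelled': 2 records × 9 = 18
  'pending': 3 records × 2 = 6
  'checked_in': 4 records × 6 = 24
Step 3: Sum all mapped values = 52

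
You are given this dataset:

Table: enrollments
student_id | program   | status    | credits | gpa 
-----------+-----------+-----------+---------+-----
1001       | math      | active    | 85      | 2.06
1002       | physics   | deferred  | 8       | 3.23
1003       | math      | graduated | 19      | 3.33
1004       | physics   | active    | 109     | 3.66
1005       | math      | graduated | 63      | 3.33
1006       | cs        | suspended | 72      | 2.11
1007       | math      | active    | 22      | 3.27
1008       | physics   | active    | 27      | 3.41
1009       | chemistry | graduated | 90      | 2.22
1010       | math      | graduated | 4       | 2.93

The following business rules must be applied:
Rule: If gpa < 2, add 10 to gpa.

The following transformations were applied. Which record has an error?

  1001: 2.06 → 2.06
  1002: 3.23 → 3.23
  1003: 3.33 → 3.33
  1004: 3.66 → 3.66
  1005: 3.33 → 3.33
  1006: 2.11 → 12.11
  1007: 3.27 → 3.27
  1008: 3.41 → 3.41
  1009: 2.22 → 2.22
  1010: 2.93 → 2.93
Record 1006 has an error. The correct transformed value should be 2.11, not 12.11.

Step 1: Check each record against the rule
Step 2: Record 1006 has gpa = 2.11
Step 3: Since 2.11 >= 2, the bonus should not have been applied
Step 4: Correct value = 2.11, but claimed value = 12.11
Conclusion: Record 1006 has the error.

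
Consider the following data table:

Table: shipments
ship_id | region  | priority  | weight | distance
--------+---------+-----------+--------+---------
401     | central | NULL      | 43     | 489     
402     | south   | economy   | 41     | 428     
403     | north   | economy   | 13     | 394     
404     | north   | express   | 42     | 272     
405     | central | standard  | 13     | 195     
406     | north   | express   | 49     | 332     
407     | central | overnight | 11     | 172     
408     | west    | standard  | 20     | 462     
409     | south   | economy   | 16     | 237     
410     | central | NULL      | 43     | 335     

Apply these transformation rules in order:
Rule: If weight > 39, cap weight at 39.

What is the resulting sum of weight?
268

Step 1: 5 records have weight > 39
Step 2: These records originally summed to 218
Step 3: After capping: 5 × 39 = 195
Step 4: Unaffected records sum: 73
Step 5: Final sum = 195 + 73 = 268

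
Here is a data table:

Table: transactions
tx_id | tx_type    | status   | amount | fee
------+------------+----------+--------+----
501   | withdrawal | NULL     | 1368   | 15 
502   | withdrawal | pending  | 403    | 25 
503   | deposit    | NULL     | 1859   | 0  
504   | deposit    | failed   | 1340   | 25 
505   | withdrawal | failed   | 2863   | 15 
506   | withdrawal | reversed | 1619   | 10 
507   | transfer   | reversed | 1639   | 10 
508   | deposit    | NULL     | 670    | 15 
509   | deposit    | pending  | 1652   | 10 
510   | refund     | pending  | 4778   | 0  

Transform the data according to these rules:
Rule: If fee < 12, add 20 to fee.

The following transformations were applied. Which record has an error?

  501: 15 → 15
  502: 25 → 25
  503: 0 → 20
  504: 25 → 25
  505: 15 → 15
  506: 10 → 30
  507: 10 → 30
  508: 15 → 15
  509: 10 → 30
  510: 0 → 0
Record 510 has an error. The correct transformed value should be 20, not 0.

Step 1: Check each record against the rule
Step 2: Record 510 has fee = 0
Step 3: Since 0 < 12, the bonus should have been applied
Step 4: Correct value = 20, but claimed value = 0
Conclusion: Record 510 has the error.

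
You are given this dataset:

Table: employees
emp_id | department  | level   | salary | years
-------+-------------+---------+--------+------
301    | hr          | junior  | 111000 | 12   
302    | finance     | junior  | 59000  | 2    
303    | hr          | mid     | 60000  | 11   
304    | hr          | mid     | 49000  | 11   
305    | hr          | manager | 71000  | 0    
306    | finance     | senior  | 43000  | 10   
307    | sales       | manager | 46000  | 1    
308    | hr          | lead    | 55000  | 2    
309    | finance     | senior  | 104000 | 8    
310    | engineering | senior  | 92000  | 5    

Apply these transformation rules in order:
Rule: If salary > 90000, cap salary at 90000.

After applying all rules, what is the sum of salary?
653000

Step 1: 3 records have salary > 90000
Step 2: These records originally summed to 307000
Step 3: After capping: 3 × 90000 = 270000
Step 4: Unaffected records sum: 383000
Step 5: Final sum = 270000 + 383000 = 653000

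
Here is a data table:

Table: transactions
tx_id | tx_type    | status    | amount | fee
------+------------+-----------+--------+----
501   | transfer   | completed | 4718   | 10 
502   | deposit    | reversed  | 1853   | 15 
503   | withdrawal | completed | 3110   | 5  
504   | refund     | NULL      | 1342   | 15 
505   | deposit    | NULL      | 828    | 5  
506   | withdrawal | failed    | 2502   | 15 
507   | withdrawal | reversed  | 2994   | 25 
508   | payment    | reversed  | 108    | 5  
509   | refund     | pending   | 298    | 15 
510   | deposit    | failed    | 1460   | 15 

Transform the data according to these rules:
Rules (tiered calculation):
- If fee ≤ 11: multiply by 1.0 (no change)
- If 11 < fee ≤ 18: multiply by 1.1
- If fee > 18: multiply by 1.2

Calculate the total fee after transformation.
137.5

Step 1: Tier 1 (fee ≤ 11): 4 records, sum = 25 × 1.0 = 25.0
Step 2: Tier 2 (11 < fee ≤ 18): 5 records, sum = 75 × 1.1 = 82.5
Step 3: Tier 3 (fee > 18): 1 records, sum = 25 × 1.2 = 30.0
Step 4: Final sum = 25.0 + 82.5 + 30.0 = 137.5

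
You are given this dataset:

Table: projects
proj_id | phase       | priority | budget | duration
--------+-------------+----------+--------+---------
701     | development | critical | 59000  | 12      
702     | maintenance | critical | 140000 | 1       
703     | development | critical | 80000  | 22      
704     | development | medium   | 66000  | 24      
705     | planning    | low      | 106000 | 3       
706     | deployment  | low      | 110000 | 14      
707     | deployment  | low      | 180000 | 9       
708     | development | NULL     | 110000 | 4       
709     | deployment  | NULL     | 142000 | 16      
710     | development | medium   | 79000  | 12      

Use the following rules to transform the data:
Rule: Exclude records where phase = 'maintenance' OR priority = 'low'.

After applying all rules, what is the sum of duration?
90

Step 1: Find records where phase = 'maintenance' OR priority = 'low'
Step 2: 4 records match, summing to 27
Step 3: Original sum: 117
Step 4: Remaining sum = 117 - 27 = 90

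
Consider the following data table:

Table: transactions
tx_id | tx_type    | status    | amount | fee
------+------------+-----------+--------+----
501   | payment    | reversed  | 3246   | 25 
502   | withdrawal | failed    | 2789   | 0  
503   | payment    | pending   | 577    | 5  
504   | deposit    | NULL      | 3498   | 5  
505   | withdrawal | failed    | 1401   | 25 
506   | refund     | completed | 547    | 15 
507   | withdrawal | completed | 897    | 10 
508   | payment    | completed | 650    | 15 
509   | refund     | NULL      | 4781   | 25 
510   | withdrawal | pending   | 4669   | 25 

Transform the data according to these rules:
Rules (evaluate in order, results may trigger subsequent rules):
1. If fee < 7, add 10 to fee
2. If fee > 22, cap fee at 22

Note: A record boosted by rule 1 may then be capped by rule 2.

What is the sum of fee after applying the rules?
168

Step 1: Apply rule 1 to records with fee < 7
  - 3 records get bonus of 10
  - Of these, 0 records then exceed 22 and get capped
Step 2: Apply rule 2 to records with fee > 22
  - 4 records (original) are capped
Step 3: Calculate final sum = 168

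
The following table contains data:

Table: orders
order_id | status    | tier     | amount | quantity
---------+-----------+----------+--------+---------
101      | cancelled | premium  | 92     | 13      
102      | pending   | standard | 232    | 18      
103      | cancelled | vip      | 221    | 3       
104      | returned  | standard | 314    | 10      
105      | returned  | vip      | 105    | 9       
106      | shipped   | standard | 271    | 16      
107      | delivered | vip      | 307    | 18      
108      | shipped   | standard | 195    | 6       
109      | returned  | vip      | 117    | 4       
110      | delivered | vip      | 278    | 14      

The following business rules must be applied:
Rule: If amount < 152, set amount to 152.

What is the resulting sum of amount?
2274

Step 1: 3 records have amount < 152
Step 2: These records originally summed to 314
Step 3: After setting to minimum: 3 × 152 = 456
Step 4: Unaffected records sum: 1818
Step 5: Final sum = 456 + 1818 = 2274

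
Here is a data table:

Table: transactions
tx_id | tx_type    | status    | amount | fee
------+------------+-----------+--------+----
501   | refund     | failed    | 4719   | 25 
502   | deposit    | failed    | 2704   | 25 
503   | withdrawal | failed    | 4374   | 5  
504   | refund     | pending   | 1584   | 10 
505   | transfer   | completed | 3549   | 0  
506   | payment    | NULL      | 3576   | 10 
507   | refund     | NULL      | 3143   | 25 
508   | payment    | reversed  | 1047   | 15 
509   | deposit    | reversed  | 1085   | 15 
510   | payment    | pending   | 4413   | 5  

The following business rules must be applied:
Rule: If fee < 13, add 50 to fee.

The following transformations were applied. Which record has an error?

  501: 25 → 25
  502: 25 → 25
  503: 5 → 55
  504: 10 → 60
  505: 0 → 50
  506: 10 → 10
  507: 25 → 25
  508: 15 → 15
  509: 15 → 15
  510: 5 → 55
Record 506 has an error. The correct transformed value should be 60, not 10.

Step 1: Check each record against the rule
Step 2: Record 506 has fee = 10
Step 3: Since 10 < 13, the bonus should have been applied
Step 4: Correct value = 60, but claimed value = 10
Conclusion: Record 506 has the error.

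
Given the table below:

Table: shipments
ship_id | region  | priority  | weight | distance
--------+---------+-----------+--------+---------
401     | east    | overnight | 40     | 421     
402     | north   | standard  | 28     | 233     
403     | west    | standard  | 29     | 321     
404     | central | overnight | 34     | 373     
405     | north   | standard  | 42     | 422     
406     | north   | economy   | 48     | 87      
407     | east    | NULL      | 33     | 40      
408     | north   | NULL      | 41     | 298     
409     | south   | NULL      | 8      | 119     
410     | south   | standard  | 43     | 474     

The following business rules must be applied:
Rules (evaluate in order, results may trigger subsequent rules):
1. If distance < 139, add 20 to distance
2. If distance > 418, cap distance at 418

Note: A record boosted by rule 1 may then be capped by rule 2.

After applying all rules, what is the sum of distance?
2785

Step 1: Apply rule 1 to records with distance < 139
  - 3 records get bonus of 20
  - Of these, 0 records then exceed 418 and get capped
Step 2: Apply rule 2 to records with distance > 418
  - 3 records (original) are capped
Step 3: Calculate final sum = 2785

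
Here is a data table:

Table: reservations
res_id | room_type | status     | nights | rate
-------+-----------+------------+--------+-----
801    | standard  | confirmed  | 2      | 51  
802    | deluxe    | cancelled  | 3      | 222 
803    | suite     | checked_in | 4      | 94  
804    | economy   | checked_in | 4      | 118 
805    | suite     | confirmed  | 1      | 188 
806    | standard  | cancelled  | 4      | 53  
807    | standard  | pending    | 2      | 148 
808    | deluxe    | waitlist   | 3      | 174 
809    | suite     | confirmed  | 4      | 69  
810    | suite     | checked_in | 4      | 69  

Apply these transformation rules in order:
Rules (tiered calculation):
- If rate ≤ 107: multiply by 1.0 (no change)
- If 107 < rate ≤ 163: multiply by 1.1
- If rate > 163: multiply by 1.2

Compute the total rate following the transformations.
1329.4

Step 1: Tier 1 (rate ≤ 107): 5 records, sum = 336 × 1.0 = 336.0
Step 2: Tier 2 (107 < rate ≤ 163): 2 records, sum = 266 × 1.1 = 292.6
Step 3: Tier 3 (rate > 163): 3 records, sum = 584 × 1.2 = 700.8
Step 4: Final sum = 336.0 + 292.6 + 700.8 = 1329.4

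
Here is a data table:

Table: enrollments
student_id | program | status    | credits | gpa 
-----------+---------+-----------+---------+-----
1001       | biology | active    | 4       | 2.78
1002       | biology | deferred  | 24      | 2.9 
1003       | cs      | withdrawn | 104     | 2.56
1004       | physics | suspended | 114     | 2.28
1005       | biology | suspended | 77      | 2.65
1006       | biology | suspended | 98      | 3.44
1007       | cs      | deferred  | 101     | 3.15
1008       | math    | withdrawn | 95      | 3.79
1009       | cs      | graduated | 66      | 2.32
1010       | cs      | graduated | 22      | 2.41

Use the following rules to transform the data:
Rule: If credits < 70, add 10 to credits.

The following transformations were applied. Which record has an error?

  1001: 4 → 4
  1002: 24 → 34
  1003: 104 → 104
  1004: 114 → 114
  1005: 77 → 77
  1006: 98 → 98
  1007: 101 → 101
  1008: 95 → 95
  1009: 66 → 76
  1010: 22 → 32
Record 1001 has an error. The correct transformed value should be 14, not 4.

Step 1: Check each record against the rule
Step 2: Record 1001 has credits = 4
Step 3: Since 4 < 70, the bonus should have been applied
Step 4: Correct value = 14, but claimed value = 4
Conclusion: Record 1001 has the error.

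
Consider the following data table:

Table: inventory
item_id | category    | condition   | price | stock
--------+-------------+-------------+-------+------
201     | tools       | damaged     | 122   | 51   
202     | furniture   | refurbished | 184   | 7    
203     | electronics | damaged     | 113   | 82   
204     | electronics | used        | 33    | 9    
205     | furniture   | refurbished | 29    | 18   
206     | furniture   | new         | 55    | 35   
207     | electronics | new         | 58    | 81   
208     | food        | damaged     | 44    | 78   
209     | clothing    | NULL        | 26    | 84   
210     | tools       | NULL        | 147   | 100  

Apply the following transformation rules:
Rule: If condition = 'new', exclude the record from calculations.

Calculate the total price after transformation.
698

Step 1: Identify records where condition = 'new'
Step 2: The excluded records sum to 113
Step 3: Original total price = 811
Step 4: Remaining total = 811 - 113 = 698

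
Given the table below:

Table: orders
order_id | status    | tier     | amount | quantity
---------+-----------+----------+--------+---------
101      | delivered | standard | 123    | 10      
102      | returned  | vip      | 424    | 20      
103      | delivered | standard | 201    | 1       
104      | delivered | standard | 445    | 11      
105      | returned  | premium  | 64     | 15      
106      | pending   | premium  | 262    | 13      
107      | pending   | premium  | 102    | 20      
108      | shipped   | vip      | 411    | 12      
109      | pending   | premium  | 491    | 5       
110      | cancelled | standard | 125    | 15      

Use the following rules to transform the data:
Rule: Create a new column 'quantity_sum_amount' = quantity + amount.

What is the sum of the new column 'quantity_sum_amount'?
2770

Step 1: For each record, compute quantity + amount
Example calculations:
  10 + 123 = 133
  20 + 424 = 444
  1 + 201 = 202
  ...
Step 2: Sum all derived values
Step 3: Total = 2770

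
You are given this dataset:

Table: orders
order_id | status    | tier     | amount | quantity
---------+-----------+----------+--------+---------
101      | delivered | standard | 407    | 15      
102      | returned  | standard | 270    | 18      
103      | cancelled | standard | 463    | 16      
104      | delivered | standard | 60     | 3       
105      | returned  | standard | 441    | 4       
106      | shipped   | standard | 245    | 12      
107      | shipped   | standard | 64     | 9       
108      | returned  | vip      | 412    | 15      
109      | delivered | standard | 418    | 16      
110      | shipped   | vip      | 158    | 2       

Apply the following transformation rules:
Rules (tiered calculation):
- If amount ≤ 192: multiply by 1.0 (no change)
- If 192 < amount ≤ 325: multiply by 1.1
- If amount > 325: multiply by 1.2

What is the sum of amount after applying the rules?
3417.7

Step 1: Tier 1 (amount ≤ 192): 3 records, sum = 282 × 1.0 = 282.0
Step 2: Tier 2 (192 < amount ≤ 325): 2 records, sum = 515 × 1.1 = 566.5
Step 3: Tier 3 (amount > 325): 5 records, sum = 2141 × 1.2 = 2569.2
Step 4: Final sum = 282.0 + 566.5 + 2569.2 = 3417.7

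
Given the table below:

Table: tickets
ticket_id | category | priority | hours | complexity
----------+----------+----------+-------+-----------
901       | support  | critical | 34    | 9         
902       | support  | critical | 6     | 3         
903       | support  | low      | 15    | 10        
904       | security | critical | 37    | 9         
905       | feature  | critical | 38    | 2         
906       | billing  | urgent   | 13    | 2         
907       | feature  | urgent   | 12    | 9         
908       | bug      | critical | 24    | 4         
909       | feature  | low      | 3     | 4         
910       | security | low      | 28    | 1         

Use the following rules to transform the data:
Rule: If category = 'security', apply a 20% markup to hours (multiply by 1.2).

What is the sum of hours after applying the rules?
223.0

Step 1: Records with category = 'security' have total hours = 65
Step 2: Apply multiplier: 65 × 1.2 = 78.0
Step 3: Other records total: 145
Step 4: Final sum = 78.0 + 145 = 223.0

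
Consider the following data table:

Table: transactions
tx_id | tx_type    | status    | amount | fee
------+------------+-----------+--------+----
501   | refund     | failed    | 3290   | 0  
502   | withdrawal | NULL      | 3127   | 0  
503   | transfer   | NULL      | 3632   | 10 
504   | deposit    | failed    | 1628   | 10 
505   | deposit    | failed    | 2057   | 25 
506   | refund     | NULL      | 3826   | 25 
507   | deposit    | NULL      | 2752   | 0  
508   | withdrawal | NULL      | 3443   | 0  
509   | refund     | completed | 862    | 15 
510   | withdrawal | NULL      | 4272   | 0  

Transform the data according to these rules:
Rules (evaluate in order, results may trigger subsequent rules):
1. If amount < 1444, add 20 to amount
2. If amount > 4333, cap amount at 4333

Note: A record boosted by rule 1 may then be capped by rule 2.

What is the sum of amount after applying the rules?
28909

Step 1: Apply rule 1 to records with amount < 1444
  - 1 records get bonus of 20
  - Of these, 0 records then exceed 4333 and get capped
Step 2: Apply rule 2 to records with amount > 4333
  - 0 records (original) are capped
Step 3: Calculate final sum = 28909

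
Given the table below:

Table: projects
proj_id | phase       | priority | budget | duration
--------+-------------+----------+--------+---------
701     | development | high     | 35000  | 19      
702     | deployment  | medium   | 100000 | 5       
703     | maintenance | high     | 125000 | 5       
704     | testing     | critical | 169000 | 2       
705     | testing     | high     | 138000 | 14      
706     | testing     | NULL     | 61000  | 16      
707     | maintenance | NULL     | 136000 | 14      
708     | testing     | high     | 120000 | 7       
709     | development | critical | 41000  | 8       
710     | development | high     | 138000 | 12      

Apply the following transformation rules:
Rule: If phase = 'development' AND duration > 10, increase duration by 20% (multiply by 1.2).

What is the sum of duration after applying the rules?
108.2

Step 1: Find records where phase = 'development' AND duration > 10
Step 2: 2 records match, summing to 31
Step 3: After multiplier: 31 × 1.2 = 37.2
Step 4: Unaffected records sum: 71
Step 5: Final sum = 37.2 + 71 = 108.2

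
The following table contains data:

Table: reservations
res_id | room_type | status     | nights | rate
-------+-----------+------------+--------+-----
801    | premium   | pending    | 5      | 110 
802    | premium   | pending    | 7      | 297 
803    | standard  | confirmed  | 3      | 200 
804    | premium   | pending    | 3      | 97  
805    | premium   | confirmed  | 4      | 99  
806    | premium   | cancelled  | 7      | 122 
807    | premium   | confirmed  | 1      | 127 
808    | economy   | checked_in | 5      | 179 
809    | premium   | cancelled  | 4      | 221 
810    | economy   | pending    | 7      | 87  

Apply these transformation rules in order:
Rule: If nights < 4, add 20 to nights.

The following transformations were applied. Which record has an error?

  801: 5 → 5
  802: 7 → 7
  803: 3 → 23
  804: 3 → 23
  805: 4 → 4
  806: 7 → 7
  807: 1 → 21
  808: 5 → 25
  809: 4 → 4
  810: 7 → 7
Record 808 has an error. The correct transformed value should be 5, not 25.

Step 1: Check each record against the rule
Step 2: Record 808 has nights = 5
Step 3: Since 5 >= 4, the bonus should not have been applied
Step 4: Correct value = 5, but claimed value = 25
Conclusion: Record 808 has the error.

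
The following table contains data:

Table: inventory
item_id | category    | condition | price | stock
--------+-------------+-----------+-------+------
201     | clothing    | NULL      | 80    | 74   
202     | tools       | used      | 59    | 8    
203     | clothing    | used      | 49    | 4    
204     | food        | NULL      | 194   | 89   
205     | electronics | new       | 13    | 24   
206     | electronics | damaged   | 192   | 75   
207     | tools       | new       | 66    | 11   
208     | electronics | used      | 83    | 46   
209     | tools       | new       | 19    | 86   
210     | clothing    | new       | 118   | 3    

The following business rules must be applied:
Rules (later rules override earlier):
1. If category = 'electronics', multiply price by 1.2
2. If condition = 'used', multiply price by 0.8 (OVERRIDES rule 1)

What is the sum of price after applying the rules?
875.8

Step 1: Rule 2 takes priority for records with condition = 'used'
  - 3 records: 191 × 0.8 = 152.8
Step 2: Rule 1 applies to remaining records with category = 'electronics'
  - 2 records: 205 × 1.2 = 246.0
Step 3: Other records unchanged: 477
Step 4: Final sum = 152.8 + 246.0 + 477 = 875.8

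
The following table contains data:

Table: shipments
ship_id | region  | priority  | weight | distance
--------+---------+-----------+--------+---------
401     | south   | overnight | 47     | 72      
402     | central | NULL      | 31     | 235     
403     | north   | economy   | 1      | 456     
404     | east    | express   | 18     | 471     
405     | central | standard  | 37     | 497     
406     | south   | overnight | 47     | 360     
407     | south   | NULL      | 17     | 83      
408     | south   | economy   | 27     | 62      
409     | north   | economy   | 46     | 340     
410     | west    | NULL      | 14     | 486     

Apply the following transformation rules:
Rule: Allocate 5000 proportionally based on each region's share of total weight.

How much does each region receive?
central: 1192.98, east: 315.79, north: 824.56, south: 2421.05, west: 245.61

Step 1: Calculate total weight = 285
Step 2: Calculate each region's proportion:
  central: 68/285 = 23.86% → 1192.98
  east: 18/285 = 6.32% → 315.79
  north: 47/285 = 16.49% → 824.56
  south: 138/285 = 48.42% → 2421.05
  west: 14/285 = 4.91% → 245.61
Step 3: Verify: sum of allocations ≈ 5000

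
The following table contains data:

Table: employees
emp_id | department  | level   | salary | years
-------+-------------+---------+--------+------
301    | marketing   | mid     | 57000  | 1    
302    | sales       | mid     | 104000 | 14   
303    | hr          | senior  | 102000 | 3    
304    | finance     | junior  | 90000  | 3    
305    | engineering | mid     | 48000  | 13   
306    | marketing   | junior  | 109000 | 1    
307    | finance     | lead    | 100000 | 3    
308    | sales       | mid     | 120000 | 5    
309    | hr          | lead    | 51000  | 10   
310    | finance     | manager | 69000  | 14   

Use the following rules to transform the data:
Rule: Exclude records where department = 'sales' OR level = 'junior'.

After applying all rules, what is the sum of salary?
427000

Step 1: Find records where department = 'sales' OR level = 'junior'
Step 2: 4 records match, summing to 423000
Step 3: Original sum: 850000
Step 4: Remaining sum = 850000 - 423000 = 427000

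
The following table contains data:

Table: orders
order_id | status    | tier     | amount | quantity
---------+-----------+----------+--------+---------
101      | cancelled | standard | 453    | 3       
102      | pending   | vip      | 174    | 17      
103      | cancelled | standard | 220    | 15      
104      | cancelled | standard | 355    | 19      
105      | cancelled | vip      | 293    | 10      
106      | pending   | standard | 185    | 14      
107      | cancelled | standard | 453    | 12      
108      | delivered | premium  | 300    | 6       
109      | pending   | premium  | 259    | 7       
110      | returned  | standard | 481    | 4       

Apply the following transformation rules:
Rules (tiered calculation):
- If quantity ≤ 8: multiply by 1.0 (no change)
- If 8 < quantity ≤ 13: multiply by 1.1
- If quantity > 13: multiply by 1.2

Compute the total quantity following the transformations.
122.2

Step 1: Tier 1 (quantity ≤ 8): 4 records, sum = 20 × 1.0 = 20.0
Step 2: Tier 2 (8 < quantity ≤ 13): 2 records, sum = 22 × 1.1 = 24.2
Step 3: Tier 3 (quantity > 13): 4 records, sum = 65 × 1.2 = 78.0
Step 4: Final sum = 20.0 + 24.2 + 78.0 = 122.2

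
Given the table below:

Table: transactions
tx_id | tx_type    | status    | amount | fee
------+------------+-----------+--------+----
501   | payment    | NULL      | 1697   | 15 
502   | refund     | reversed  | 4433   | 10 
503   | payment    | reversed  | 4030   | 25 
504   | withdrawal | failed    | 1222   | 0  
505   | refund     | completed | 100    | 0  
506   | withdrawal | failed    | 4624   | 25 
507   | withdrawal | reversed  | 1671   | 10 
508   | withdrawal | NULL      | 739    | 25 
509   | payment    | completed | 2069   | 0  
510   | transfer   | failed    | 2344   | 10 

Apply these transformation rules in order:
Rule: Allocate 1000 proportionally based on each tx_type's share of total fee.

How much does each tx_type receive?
payment: 333.33, refund: 83.33, transfer: 83.33, withdrawal: 500.0

Step 1: Calculate total fee = 120
Step 2: Calculate each tx_type's proportion:
  payment: 40/120 = 33.33% → 333.33
  refund: 10/120 = 8.33% → 83.33
  transfer: 10/120 = 8.33% → 83.33
  withdrawal: 60/120 = 50.00% → 500.0
Step 3: Verify: sum of allocations ≈ 1000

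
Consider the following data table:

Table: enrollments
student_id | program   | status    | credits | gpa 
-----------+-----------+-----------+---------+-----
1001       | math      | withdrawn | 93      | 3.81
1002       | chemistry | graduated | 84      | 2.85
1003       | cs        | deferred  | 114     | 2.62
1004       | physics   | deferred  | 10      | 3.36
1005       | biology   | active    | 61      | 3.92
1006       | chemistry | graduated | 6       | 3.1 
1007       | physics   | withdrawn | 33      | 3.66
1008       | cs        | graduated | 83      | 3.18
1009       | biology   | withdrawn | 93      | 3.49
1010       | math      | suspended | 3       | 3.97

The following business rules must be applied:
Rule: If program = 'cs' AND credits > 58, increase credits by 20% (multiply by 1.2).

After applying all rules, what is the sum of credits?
619.4

Step 1: Find records where program = 'cs' AND credits > 58
Step 2: 2 records match, summing to 197
Step 3: After multiplier: 197 × 1.2 = 236.4
Step 4: Unaffected records sum: 383
Step 5: Final sum = 236.4 + 383 = 619.4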